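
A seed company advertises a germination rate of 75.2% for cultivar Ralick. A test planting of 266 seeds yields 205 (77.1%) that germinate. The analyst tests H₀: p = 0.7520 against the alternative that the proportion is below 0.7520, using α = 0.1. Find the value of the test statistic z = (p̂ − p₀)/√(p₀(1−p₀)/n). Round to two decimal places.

p̂ = 205/266 = 0.7707.
SE = √(p₀(1−p₀)/n) = √(0.1865/266) = 0.0265.
z = (0.7707 − 0.752)/0.0265 = 0.0187/0.0265 = 0.71.
p-value = P(Z < 0.705) ≈ 0.7597. With α = 0.1, fail to reject H₀.

z = 0.71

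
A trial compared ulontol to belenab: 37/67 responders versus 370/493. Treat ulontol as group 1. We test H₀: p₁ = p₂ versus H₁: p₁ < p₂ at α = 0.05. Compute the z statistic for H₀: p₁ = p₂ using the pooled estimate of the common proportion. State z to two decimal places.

z = -3.42

p̂₁ = 37/67 ≈ 0.5522, p̂₂ = 370/493 ≈ 0.7505.
Pooled p̂ = (37+370)/(67+493) = 407/560 = 0.7268.
SE = √(0.198568 × 0.0169538) = 0.0580.
z = (0.5522 − 0.7505)/0.0580 = -0.1983/0.0580 = -3.42.
p-value = P(Z < -3.417) ≈ 0.0003, so at α = 0.05 we reject H₀.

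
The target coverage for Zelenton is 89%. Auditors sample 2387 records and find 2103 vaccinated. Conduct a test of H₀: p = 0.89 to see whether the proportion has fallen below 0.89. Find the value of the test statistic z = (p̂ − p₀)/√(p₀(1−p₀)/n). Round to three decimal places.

p̂ = 2103/2387 ≈ 0.881022.
Standard error under H₀: √(0.89×0.11/2387) = 0.006404.
z = (0.881022 − 0.89)/0.006404 = -0.008978/0.006404 = -1.402.
p-value = P(Z < -1.402) ≈ 0.0805.

z = -1.402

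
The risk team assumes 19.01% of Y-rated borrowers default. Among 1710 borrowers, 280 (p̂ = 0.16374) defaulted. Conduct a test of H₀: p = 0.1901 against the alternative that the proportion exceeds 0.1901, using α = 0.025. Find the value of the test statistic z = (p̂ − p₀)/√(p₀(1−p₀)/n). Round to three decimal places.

p̂ = 280/1710 = 0.16374.
SE = √(p₀(1−p₀)/n) = √(0.15396/1710) = 0.00949.
z = (0.16374 − 0.1901)/0.00949 = -0.02636/0.00949 = -2.778.
p-value = P(Z > -2.778) ≈ 0.9973; since p > α = 0.025, fail to reject H₀.

z = -2.778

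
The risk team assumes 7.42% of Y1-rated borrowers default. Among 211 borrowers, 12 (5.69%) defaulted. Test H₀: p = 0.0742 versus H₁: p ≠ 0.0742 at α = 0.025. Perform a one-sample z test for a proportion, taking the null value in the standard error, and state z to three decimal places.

p̂ = 12/211 = 0.056872.
SE = √(p₀(1−p₀)/n) = √(0.068694/211) = 0.018043.
z = (0.056872 − 0.0742)/0.018043 = -0.017328/0.018043 = -0.960.
p-value = 2·P(Z > 0.960) ≈ 0.3369, so at α = 0.025 we fail to reject H₀.

z = -0.960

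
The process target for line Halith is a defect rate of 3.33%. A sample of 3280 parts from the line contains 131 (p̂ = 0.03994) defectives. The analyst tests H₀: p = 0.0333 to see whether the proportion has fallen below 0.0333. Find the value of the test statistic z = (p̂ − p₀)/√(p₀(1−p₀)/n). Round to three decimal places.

p̂ = 131/3280 ≈ 0.039939.
SE = √(p₀(1−p₀)/n) = √(0.032191/3280) = 0.003133.
z = (0.039939 − 0.0333)/0.003133 = 0.006639/0.003133 = 2.119.

z = 2.119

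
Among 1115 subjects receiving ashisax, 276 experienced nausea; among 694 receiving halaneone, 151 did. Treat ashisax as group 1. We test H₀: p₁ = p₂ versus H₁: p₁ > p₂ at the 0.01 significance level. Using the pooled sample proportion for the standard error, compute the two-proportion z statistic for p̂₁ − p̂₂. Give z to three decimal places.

p̂₁ = 276/1115 = 0.24753, p̂₂ = 151/694 = 0.21758.
Pooled p̂ = (276+151)/(1115+694) = 427/1809 = 0.23604.
SE = √(0.180326 × 0.00233778) = 0.02053.
z = (0.24753 − 0.21758)/0.02053 = 0.02995/0.02053 = 1.459.
p-value = P(Z > 1.459) ≈ 0.0723, so at α = 0.01 we fail to reject H₀.

z = 1.459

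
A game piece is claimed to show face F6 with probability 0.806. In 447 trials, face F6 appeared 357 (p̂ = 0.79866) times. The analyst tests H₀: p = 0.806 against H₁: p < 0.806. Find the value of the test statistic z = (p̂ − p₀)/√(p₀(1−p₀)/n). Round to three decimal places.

p̂ = 357/447 = 0.79866.
Under H₀, SE = √(0.806·0.194/447) = √(0.000349808) = 0.01870.
z = (0.79866 − 0.806)/0.01870 = -0.00734/0.01870 = -0.393.
p-value = P(Z < -0.393) ≈ 0.3473.

z = -0.393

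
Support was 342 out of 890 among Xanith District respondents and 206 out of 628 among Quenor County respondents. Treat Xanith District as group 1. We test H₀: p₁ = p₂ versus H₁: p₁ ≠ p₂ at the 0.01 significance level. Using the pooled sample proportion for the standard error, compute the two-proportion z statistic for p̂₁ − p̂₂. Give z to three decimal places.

p̂₁ = 342/890 ≈ 0.38427, p̂₂ = 206/628 ≈ 0.32803.
Pooled p̂ = (342+206)/(890+628) = 548/1518 = 0.36100.
SE = √(p̂(1−p̂)(1/n₁+1/n₂)) = √(0.36100·0.63900·0.00271595) = √(0.000626514) = 0.02503.
z = (0.38427 − 0.32803)/0.02503 = 0.05624/0.02503 = 2.247.
p-value = 2·P(Z > 2.247) ≈ 0.0246. With α = 0.01, fail to reject H₀.

z = 2.247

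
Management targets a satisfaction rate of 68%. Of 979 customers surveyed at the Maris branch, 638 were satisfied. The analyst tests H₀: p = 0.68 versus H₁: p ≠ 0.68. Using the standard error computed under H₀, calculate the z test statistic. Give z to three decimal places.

z = -1.899

p̂ = 638/979 ≈ 0.65169.
Standard error under H₀: √(0.68×0.32/979) = 0.01491.
z = (0.65169 − 0.68)/0.01491 = -0.02831/0.01491 = -1.899.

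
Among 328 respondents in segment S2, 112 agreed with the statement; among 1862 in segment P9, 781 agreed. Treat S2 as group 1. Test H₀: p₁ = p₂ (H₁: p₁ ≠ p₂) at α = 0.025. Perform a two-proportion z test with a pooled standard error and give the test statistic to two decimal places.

p̂₁ = 112/328 = 0.3415, p̂₂ = 781/1862 = 0.4194.
Pooled p̂ = (112+781)/(328+1862) = 893/2190 = 0.4078.
SE = √(p̂(1−p̂)(1/n₁+1/n₂)) = √(0.4078·0.5922·0.00358584) = √(0.000865952) = 0.0294.
z = (0.3415 − 0.4194)/0.0294 = -0.0779/0.0294 = -2.65.
Two-sided p-value ≈ 2·Φ(−2.650) = 0.0081. With α = 0.025, reject H₀.

z = -2.65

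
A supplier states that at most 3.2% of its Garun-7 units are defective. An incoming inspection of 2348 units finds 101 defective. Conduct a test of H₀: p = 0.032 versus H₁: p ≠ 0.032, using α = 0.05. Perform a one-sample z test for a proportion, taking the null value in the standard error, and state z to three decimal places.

p̂ = 101/2348 ≈ 0.043015.
Under H₀, SE = √(0.032·0.968/2348) = √(1.31925e-05) = 0.003632.
z = (0.043015 − 0.032)/0.003632 = 0.011015/0.003632 = 3.033.
p-value = 2·P(Z > 3.033) ≈ 0.0024, so at α = 0.05 we reject H₀.

z = 3.033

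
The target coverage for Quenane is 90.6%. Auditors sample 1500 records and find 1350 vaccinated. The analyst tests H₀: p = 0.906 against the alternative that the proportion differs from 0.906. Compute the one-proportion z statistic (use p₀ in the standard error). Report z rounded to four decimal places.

p̂ = 1350/1500 ≈ 0.900000.
Under H₀, SE = √(0.906·0.094/1500) = √(5.6776e-05) = 0.007535.
z = (0.900000 − 0.906)/0.007535 = -0.006000/0.007535 = -0.7963.
Two-sided p-value ≈ 2·Φ(−0.796) = 0.4259.

z = -0.7963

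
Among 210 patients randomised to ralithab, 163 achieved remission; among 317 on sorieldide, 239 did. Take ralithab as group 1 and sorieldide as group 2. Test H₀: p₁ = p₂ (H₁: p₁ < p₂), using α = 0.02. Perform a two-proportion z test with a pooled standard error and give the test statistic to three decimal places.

p̂₁ = 163/210 ≈ 0.77619, p̂₂ = 239/317 ≈ 0.75394.
Pooled p̂ = (163+239)/(210+317) = 402/527 = 0.76281.
SE = √(p̂(1−p̂)(1/n₁+1/n₂)) = √(0.76281·0.23719·0.00791648) = √(0.00143234) = 0.03785.
z = (0.77619 − 0.75394)/0.03785 = 0.02225/0.03785 = 0.588.
p-value = P(Z < 0.588) ≈ 0.7217. With α = 0.02, fail to reject H₀.

z = 0.588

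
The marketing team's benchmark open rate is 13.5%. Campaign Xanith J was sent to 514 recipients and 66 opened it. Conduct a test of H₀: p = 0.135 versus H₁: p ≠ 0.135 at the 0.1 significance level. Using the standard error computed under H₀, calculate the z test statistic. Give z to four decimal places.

p̂ = 66/514 ≈ 0.1284047.
SE = √(p₀(1−p₀)/n) = √(0.11678/514) = 0.0150728.
z = (0.1284047 − 0.135)/0.0150728 = -0.0065953/0.0150728 = -0.4376.
Two-sided p-value ≈ 2·Φ(−0.438) = 0.6617. With α = 0.1, fail to reject H₀.

z = -0.4376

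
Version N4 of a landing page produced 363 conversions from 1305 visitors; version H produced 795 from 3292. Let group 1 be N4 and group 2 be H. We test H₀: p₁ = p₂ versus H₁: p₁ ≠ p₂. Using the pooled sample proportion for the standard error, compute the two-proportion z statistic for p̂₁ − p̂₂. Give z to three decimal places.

z = 2.582

p̂₁ = 363/1305 ≈ 0.27816, p̂₂ = 795/3292 ≈ 0.24149.
Pooled p̂ = (363+795)/(1305+3292) = 1158/4597 = 0.25190.
SE = √(p̂(1−p̂)(1/n₁+1/n₂)) = √(0.25190·0.74810·0.00107005) = √(0.000201649) = 0.01420.
z = (0.27816 − 0.24149)/0.01420 = 0.03667/0.01420 = 2.582.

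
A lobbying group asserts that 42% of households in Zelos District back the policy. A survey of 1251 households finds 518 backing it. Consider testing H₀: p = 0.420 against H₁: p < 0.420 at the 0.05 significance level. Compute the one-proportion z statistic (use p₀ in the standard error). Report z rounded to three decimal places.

z = -0.425

p̂ = 518/1251 = 0.41407.
Under H₀, SE = √(0.42·0.58/1251) = √(0.000194724) = 0.01395.
z = (0.41407 − 0.42)/0.01395 = -0.00593/0.01395 = -0.425.
p-value = P(Z < -0.425) ≈ 0.3354. With α = 0.05, fail to reject H₀.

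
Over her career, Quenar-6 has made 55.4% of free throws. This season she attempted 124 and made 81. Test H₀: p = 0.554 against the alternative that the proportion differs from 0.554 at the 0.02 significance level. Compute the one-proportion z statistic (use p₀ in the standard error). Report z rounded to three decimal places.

z = 2.223

p̂ = 81/124 = 0.65323.
Standard error under H₀: √(0.554×0.446/124) = 0.04464.
z = (0.65323 − 0.554)/0.04464 = 0.09923/0.04464 = 2.223.
Two-sided p-value ≈ 2·Φ(−2.223) = 0.0262, so at α = 0.02 we fail to reject H₀.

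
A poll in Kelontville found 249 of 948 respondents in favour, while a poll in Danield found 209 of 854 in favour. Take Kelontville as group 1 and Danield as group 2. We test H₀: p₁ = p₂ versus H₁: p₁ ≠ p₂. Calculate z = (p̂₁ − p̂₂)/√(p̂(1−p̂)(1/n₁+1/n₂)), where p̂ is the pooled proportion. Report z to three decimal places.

z = 0.873

p̂₁ = 249/948 = 0.26266, p̂₂ = 209/854 = 0.24473.
Pooled p̂ = (249+209)/(948+854) = 458/1802 = 0.25416.
SE = √(p̂(1−p̂)(1/n₁+1/n₂)) = √(0.25416·0.74584·0.00222581) = √(0.000421933) = 0.02054.
z = (0.26266 − 0.24473)/0.02054 = 0.01793/0.02054 = 0.873.
Two-sided p-value ≈ 2·Φ(−0.873) = 0.3828.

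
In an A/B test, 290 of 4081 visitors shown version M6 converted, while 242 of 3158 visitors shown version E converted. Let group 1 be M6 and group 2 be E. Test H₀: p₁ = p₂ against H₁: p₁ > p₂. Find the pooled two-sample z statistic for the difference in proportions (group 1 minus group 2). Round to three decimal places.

z = -0.901

p̂₁ = 290/4081 ≈ 0.07106, p̂₂ = 242/3158 ≈ 0.07663.
Pooled p̂ = (290+242)/(4081+3158) = 532/7239 = 0.07349.
SE = √(p̂(1−p̂)(1/n₁+1/n₂)) = √(0.07349·0.92651·0.000561694) = √(3.82457e-05) = 0.00618.
z = (0.07106 − 0.07663)/0.00618 = -0.00557/0.00618 = -0.901.
p-value = P(Z > -0.901) ≈ 0.8161.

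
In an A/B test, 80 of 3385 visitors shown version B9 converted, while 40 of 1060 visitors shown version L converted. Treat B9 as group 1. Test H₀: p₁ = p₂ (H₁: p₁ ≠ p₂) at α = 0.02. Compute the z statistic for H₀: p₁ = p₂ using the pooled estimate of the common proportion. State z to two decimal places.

p̂₁ = 80/3385 = 0.0236, p̂₂ = 40/1060 = 0.0377.
Pooled p̂ = (80+40)/(3385+1060) = 120/4445 = 0.0270.
SE = √(p̂(1−p̂)(1/n₁+1/n₂)) = √(0.0270·0.9730·0.00123882) = √(3.2541e-05) = 0.0057.
z = (0.0236 − 0.0377)/0.0057 = -0.0141/0.0057 = -2.47.
Two-sided p-value ≈ 2·Φ(−2.472) = 0.0134; since p < α = 0.02, reject H₀.

z = -2.47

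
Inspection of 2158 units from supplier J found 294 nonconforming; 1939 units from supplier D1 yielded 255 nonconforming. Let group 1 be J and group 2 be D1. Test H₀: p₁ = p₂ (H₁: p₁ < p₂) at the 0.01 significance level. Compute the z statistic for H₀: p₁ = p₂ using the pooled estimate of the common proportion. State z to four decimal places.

p̂₁ = 294/2158 = 0.136237, p̂₂ = 255/1939 = 0.131511.
Pooled p̂ = (294+255)/(2158+1939) = 549/4097 = 0.134000.
SE = √(p̂(1−p̂)(1/n₁+1/n₂)) = √(0.134000·0.866000·0.000979122) = √(0.000113622) = 0.010659.
z = (0.136237 − 0.131511)/0.010659 = 0.004726/0.010659 = 0.4434.
p-value = P(Z < 0.443) ≈ 0.6713; since p > α = 0.01, fail to reject H₀.

z = 0.4434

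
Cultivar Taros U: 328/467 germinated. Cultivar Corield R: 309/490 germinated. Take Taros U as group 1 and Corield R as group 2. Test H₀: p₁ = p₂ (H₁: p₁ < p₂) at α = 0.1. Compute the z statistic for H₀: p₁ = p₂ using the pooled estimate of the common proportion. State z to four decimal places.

p̂₁ = 328/467 = 0.702355, p̂₂ = 309/490 = 0.630612.
Pooled p̂ = (328+309)/(467+490) = 637/957 = 0.665622.
SE = √(p̂(1−p̂)(1/n₁+1/n₂)) = √(0.665622·0.334378·0.00418214) = √(0.000930817) = 0.030509.
z = (0.702355 − 0.630612)/0.030509 = 0.071743/0.030509 = 2.3515.
p-value = P(Z < 2.352) ≈ 0.9907. With α = 0.1, fail to reject H₀.

z = 2.3515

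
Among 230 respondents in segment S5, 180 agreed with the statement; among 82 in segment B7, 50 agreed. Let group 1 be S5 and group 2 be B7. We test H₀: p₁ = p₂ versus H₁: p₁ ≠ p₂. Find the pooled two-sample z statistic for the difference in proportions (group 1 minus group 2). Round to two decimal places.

p̂₁ = 180/230 = 0.7826, p̂₂ = 50/82 = 0.6098.
Pooled p̂ = (180+50)/(230+82) = 230/312 = 0.7372.
SE = √(0.193746 × 0.0165429) = 0.0566.
z = (0.7826 − 0.6098)/0.0566 = 0.1728/0.0566 = 3.05.
Two-sided p-value ≈ 2·Φ(−3.053) = 0.0023.

z = 3.05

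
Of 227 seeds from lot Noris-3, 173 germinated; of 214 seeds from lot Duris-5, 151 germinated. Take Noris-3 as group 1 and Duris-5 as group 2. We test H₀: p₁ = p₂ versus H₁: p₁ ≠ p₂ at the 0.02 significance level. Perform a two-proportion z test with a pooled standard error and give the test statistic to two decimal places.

z = 1.34

p̂₁ = 173/227 ≈ 0.7621, p̂₂ = 151/214 ≈ 0.7056.
Pooled p̂ = (173+151)/(227+214) = 324/441 = 0.7347.
SE = √(0.194919 × 0.00907818) = 0.0421.
z = (0.7621 − 0.7056)/0.0421 = 0.0565/0.0421 = 1.34.
p-value = 2·P(Z > 1.343) ≈ 0.1792; since p > α = 0.02, fail to reject H₀.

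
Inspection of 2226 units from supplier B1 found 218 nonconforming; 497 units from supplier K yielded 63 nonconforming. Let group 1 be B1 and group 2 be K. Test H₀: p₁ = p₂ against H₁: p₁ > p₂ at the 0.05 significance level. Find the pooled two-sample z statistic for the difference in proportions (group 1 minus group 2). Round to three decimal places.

p̂₁ = 218/2226 = 0.097934, p̂₂ = 63/497 = 0.126761.
Pooled p̂ = (218+63)/(2226+497) = 281/2723 = 0.103195.
SE = √(p̂(1−p̂)(1/n₁+1/n₂)) = √(0.103195·0.896805·0.00246131) = √(0.000227784) = 0.015093.
z = (0.097934 − 0.126761)/0.015093 = -0.028827/0.015093 = -1.910.
p-value = P(Z > -1.910) ≈ 0.9719. With α = 0.05, fail to reject H₀.

z = -1.910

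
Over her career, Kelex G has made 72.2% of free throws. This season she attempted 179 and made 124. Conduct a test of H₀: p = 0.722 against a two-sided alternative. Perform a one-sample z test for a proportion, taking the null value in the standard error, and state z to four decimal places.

p̂ = 124/179 = 0.692737.
Under H₀, SE = √(0.722·0.278/179) = √(0.00112132) = 0.033486.
z = (0.692737 − 0.722)/0.033486 = -0.029263/0.033486 = -0.8739.

z = -0.8739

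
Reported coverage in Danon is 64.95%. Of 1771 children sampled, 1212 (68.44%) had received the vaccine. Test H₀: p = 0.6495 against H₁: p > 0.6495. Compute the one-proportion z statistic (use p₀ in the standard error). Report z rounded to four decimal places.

z = 3.0746

p̂ = 1212/1771 = 0.6843591.
Under H₀, SE = √(0.6495·0.3505/1771) = √(0.000128543) = 0.0113377.
z = (0.6843591 − 0.6495)/0.0113377 = 0.0348591/0.0113377 = 3.0746.
p-value = P(Z > 3.075) ≈ 0.0011.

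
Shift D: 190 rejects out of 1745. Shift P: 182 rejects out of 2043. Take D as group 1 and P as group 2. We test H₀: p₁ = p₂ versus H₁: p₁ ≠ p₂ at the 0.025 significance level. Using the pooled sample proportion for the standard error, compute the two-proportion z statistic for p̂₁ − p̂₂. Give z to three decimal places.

z = 2.041

p̂₁ = 190/1745 = 0.10888, p̂₂ = 182/2043 = 0.08908.
Pooled p̂ = (190+182)/(1745+2043) = 372/3788 = 0.09820.
SE = √(p̂(1−p̂)(1/n₁+1/n₂)) = √(0.09820·0.90180·0.00106254) = √(9.40994e-05) = 0.00970.
z = (0.10888 − 0.08908)/0.00970 = 0.01980/0.00970 = 2.041.
Two-sided p-value ≈ 2·Φ(−2.041) = 0.0413. With α = 0.025, fail to reject H₀.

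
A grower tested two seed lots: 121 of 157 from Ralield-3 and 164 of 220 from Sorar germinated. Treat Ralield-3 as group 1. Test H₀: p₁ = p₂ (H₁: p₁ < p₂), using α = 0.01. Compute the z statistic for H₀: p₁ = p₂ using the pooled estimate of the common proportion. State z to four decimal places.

z = 0.5626

p̂₁ = 121/157 = 0.770701, p̂₂ = 164/220 = 0.745455.
Pooled p̂ = (121+164)/(157+220) = 285/377 = 0.755968.
SE = √(0.18448 × 0.0109149) = 0.044873.
z = (0.770701 − 0.745455)/0.044873 = 0.025246/0.044873 = 0.5626.
p-value = P(Z < 0.563) ≈ 0.7132; since p > α = 0.01, fail to reject H₀.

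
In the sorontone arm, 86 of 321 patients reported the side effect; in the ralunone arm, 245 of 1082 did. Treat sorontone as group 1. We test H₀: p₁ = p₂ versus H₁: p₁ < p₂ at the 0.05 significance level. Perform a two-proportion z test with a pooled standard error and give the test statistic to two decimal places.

z = 1.54

p̂₁ = 86/321 = 0.2679, p̂₂ = 245/1082 = 0.2264.
Pooled p̂ = (86+245)/(321+1082) = 331/1403 = 0.2359.
SE = √(0.180263 × 0.00403948) = 0.0270.
z = (0.2679 − 0.2264)/0.0270 = 0.0415/0.0270 = 1.54.
p-value = P(Z < 1.537) ≈ 0.9379, so at α = 0.05 we fail to reject H₀.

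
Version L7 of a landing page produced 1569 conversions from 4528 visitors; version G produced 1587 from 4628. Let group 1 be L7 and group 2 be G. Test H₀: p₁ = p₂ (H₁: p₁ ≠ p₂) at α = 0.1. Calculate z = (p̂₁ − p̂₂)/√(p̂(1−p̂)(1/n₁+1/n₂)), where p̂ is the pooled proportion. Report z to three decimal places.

p̂₁ = 1569/4528 ≈ 0.346511, p̂₂ = 1587/4628 ≈ 0.342913.
Pooled p̂ = (1569+1587)/(4528+4628) = 3156/9156 = 0.344692.
SE = √(p̂(1−p̂)(1/n₁+1/n₂)) = √(0.344692·0.655308·0.000436924) = √(9.86922e-05) = 0.009934.
z = (0.346511 − 0.342913)/0.009934 = 0.003598/0.009934 = 0.362.
p-value = 2·P(Z > 0.362) ≈ 0.7172; since p > α = 0.1, fail to reject H₀.

z = 0.362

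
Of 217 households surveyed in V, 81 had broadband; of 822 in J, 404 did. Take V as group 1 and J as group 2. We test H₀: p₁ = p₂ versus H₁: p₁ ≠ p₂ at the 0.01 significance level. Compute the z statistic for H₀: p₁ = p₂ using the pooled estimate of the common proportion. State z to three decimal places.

z = -3.105

p̂₁ = 81/217 ≈ 0.373272, p̂₂ = 404/822 ≈ 0.491484.
Pooled p̂ = (81+404)/(217+822) = 485/1039 = 0.466795.
SE = √(p̂(1−p̂)(1/n₁+1/n₂)) = √(0.466795·0.533205·0.00582484) = √(0.00144979) = 0.038076.
z = (0.373272 − 0.491484)/0.038076 = -0.118212/0.038076 = -3.105.
Two-sided p-value ≈ 2·Φ(−3.105) = 0.0019; since p < α = 0.01, reject H₀.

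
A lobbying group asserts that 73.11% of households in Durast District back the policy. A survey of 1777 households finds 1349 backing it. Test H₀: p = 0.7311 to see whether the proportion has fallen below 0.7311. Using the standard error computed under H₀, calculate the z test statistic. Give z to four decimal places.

z = 2.6663

p̂ = 1349/1777 = 0.7591446.
Standard error under H₀: √(0.7311×0.2689/1777) = 0.0105182.
z = (0.7591446 − 0.7311)/0.0105182 = 0.0280446/0.0105182 = 2.6663.
p-value = P(Z < 2.666) ≈ 0.9962.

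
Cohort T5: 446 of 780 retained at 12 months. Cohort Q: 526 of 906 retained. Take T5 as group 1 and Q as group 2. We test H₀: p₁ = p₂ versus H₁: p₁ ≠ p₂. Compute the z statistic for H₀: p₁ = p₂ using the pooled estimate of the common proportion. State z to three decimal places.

p̂₁ = 446/780 = 0.57179, p̂₂ = 526/906 = 0.58057.
Pooled p̂ = (446+526)/(780+906) = 972/1686 = 0.57651.
SE = √(0.244146 × 0.0023858) = 0.02413.
z = (0.57179 − 0.58057)/0.02413 = -0.00878/0.02413 = -0.364.

z = -0.364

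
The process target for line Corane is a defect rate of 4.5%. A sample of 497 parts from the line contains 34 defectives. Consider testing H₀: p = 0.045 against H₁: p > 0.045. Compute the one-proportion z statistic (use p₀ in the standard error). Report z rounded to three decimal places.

z = 2.518

p̂ = 34/497 ≈ 0.0684105.
SE = √(p₀(1−p₀)/n) = √(0.042975/497) = 0.0092989.
z = (0.0684105 − 0.045)/0.0092989 = 0.0234105/0.0092989 = 2.518.
p-value = P(Z > 2.518) ≈ 0.0059.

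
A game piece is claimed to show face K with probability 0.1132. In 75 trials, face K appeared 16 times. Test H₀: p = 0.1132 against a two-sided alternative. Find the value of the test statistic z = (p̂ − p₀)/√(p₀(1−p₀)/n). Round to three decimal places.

p̂ = 16/75 ≈ 0.21333.
Standard error under H₀: √(0.1132×0.8868/75) = 0.03659.
z = (0.21333 − 0.1132)/0.03659 = 0.10013/0.03659 = 2.737.

z = 2.737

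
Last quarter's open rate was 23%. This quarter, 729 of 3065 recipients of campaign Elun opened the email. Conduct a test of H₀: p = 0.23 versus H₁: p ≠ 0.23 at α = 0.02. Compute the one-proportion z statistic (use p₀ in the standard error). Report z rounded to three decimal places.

p̂ = 729/3065 = 0.237847.
Standard error under H₀: √(0.23×0.77/3065) = 0.007601.
z = (0.237847 − 0.23)/0.007601 = 0.007847/0.007601 = 1.032.
p-value = 2·P(Z > 1.032) ≈ 0.3019, so at α = 0.02 we fail to reject H₀.

z = 1.032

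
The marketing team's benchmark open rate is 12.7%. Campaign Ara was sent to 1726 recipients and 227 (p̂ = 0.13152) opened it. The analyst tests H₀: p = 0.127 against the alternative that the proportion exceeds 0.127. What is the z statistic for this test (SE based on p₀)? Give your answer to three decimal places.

p̂ = 227/1726 ≈ 0.13152.
SE = √(p₀(1−p₀)/n) = √(0.11087/1726) = 0.00801.
z = (0.13152 − 0.127)/0.00801 = 0.00452/0.00801 = 0.564.

z = 0.564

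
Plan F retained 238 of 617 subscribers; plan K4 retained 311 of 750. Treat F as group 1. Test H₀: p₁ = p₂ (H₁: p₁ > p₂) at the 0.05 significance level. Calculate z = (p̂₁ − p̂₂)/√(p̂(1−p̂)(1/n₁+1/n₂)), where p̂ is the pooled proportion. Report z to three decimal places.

p̂₁ = 238/617 ≈ 0.38574, p̂₂ = 311/750 ≈ 0.41467.
Pooled p̂ = (238+311)/(617+750) = 549/1367 = 0.40161.
SE = √(p̂(1−p̂)(1/n₁+1/n₂)) = √(0.40161·0.59839·0.00295408) = √(0.000709922) = 0.02664.
z = (0.38574 − 0.41467)/0.02664 = -0.02893/0.02664 = -1.086.
p-value = P(Z > -1.086) ≈ 0.8612; since p > α = 0.05, fail to reject H₀.

z = -1.086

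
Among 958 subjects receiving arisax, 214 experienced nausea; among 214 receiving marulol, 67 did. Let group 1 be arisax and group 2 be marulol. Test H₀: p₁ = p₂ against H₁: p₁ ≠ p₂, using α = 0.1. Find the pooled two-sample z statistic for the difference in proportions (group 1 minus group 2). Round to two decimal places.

p̂₁ = 214/958 = 0.2234, p̂₂ = 67/214 = 0.3131.
Pooled p̂ = (214+67)/(958+214) = 281/1172 = 0.2398.
SE = √(p̂(1−p̂)(1/n₁+1/n₂)) = √(0.2398·0.7602·0.00571674) = √(0.00104202) = 0.0323.
z = (0.2234 − 0.3131)/0.0323 = -0.0897/0.0323 = -2.78.
p-value = 2·P(Z > 2.779) ≈ 0.0055; since p < α = 0.1, reject H₀.

z = -2.78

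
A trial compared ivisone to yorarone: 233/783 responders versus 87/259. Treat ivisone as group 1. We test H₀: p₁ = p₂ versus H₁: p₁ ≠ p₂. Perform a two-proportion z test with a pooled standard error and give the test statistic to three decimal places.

p̂₁ = 233/783 = 0.29757, p̂₂ = 87/259 = 0.33591.
Pooled p̂ = (233+87)/(783+259) = 320/1042 = 0.30710.
SE = √(p̂(1−p̂)(1/n₁+1/n₂)) = √(0.30710·0.69290·0.00513814) = √(0.00109335) = 0.03307.
z = (0.29757 − 0.33591)/0.03307 = -0.03834/0.03307 = -1.159.

z = -1.159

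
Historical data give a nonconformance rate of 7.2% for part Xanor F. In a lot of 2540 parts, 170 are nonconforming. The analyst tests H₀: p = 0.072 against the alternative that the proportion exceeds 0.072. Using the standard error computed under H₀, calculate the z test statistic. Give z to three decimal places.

z = -0.989

p̂ = 170/2540 = 0.066929.
Standard error under H₀: √(0.072×0.928/2540) = 0.005129.
z = (0.066929 − 0.072)/0.005129 = -0.005071/0.005129 = -0.989.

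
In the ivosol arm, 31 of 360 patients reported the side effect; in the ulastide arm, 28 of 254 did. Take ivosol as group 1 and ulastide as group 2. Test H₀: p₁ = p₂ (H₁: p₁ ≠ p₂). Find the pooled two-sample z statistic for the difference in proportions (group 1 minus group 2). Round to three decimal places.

p̂₁ = 31/360 ≈ 0.08611, p̂₂ = 28/254 ≈ 0.11024.
Pooled p̂ = (31+28)/(360+254) = 59/614 = 0.09609.
SE = √(0.0868577 × 0.00671479) = 0.02415.
z = (0.08611 − 0.11024)/0.02415 = -0.02413/0.02415 = -0.999.
Two-sided p-value ≈ 2·Φ(−0.999) = 0.3178.

z = -0.999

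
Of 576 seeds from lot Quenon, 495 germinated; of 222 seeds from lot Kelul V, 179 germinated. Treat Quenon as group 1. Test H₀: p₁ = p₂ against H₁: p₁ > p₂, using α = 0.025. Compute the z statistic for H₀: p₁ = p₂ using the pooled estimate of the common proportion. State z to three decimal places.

z = 1.854

p̂₁ = 495/576 = 0.85938, p̂₂ = 179/222 = 0.80631.
Pooled p̂ = (495+179)/(576+222) = 674/798 = 0.84461.
SE = √(0.131243 × 0.00624062) = 0.02862.
z = (0.85938 − 0.80631)/0.02862 = 0.05307/0.02862 = 1.854.
p-value = P(Z > 1.854) ≈ 0.0318; since p > α = 0.025, fail to reject H₀.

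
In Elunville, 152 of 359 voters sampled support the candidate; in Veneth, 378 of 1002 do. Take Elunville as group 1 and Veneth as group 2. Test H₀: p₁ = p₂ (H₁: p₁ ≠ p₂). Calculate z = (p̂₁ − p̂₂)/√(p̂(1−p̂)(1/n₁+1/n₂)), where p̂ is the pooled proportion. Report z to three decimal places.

z = 1.539

p̂₁ = 152/359 ≈ 0.42340, p̂₂ = 378/1002 ≈ 0.37725.
Pooled p̂ = (152+378)/(359+1002) = 530/1361 = 0.38942.
SE = √(p̂(1−p̂)(1/n₁+1/n₂)) = √(0.38942·0.61058·0.00378352) = √(0.000899615) = 0.02999.
z = (0.42340 − 0.37725)/0.02999 = 0.04615/0.02999 = 1.539.
p-value = 2·P(Z > 1.539) ≈ 0.1239.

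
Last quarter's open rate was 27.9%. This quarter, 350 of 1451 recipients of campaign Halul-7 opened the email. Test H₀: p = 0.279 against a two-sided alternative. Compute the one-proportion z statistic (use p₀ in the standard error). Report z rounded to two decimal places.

z = -3.21

p̂ = 350/1451 ≈ 0.24121.
Under H₀, SE = √(0.279·0.721/1451) = √(0.000138635) = 0.01177.
z = (0.24121 − 0.279)/0.01177 = -0.03779/0.01177 = -3.21.
Two-sided p-value ≈ 2·Φ(−3.209) = 0.0013.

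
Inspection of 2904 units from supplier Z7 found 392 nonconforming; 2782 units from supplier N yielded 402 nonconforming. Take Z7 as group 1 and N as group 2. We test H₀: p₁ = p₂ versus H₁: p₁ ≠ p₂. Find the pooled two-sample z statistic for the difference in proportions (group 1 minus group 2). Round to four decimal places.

p̂₁ = 392/2904 = 0.134986, p̂₂ = 402/2782 = 0.144500.
Pooled p̂ = (392+402)/(2904+2782) = 794/5686 = 0.139641.
SE = √(0.120142 × 0.000703806) = 0.009195.
z = (0.134986 − 0.144500)/0.009195 = -0.009514/0.009195 = -1.0347.
Two-sided p-value ≈ 2·Φ(−1.035) = 0.3008.

z = -1.0347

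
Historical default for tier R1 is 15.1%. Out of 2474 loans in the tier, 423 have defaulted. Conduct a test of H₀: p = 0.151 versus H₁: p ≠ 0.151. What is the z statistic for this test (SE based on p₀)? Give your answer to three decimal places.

z = 2.775

p̂ = 423/2474 = 0.17098.
Under H₀, SE = √(0.151·0.849/2474) = √(5.18185e-05) = 0.00720.
z = (0.17098 − 0.151)/0.00720 = 0.01998/0.00720 = 2.775.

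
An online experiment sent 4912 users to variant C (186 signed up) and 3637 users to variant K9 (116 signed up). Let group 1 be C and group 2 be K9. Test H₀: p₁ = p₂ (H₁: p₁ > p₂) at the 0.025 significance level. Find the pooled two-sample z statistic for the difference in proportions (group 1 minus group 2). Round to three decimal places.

p̂₁ = 186/4912 ≈ 0.037866, p̂₂ = 116/3637 ≈ 0.031894.
Pooled p̂ = (186+116)/(4912+3637) = 302/8549 = 0.035326.
SE = √(0.0340779 × 0.000478535) = 0.004038.
z = (0.037866 − 0.031894)/0.004038 = 0.005972/0.004038 = 1.479.
p-value = P(Z > 1.479) ≈ 0.0696; since p > α = 0.025, fail to reject H₀.

z = 1.479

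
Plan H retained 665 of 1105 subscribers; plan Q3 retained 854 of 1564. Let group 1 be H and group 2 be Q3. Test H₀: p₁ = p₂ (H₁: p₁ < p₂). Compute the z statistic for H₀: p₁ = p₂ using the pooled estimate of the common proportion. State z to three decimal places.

p̂₁ = 665/1105 = 0.60181, p̂₂ = 854/1564 = 0.54604.
Pooled p̂ = (665+854)/(1105+1564) = 1519/2669 = 0.56913.
SE = √(p̂(1−p̂)(1/n₁+1/n₂)) = √(0.56913·0.43087·0.00154436) = √(0.000378711) = 0.01946.
z = (0.60181 − 0.54604)/0.01946 = 0.05577/0.01946 = 2.866.

z = 2.866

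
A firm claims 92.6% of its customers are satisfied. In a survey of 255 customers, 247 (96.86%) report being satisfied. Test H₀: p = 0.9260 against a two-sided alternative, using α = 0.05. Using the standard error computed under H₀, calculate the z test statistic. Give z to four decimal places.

z = 2.6004

p̂ = 247/255 = 0.9686275.
SE = √(p₀(1−p₀)/n) = √(0.068524/255) = 0.0163927.
z = (0.9686275 − 0.926)/0.0163927 = 0.0426275/0.0163927 = 2.6004.
p-value = 2·P(Z > 2.600) ≈ 0.0093, so at α = 0.05 we reject H₀.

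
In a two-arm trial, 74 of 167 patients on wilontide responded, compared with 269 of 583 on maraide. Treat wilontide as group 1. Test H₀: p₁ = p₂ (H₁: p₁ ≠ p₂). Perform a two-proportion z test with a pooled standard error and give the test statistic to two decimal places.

z = -0.42

p̂₁ = 74/167 ≈ 0.4431, p̂₂ = 269/583 ≈ 0.4614.
Pooled p̂ = (74+269)/(167+583) = 343/750 = 0.4573.
SE = √(p̂(1−p̂)(1/n₁+1/n₂)) = √(0.4573·0.5427·0.00770329) = √(0.0019118) = 0.0437.
z = (0.4431 − 0.4614)/0.0437 = -0.0183/0.0437 = -0.42.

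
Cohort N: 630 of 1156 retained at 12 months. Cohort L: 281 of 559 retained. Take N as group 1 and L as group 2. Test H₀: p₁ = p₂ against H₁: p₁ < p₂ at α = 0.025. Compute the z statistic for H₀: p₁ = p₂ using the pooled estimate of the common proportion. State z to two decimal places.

z = 1.65

p̂₁ = 630/1156 = 0.5450, p̂₂ = 281/559 = 0.5027.
Pooled p̂ = (630+281)/(1156+559) = 911/1715 = 0.5312.
SE = √(p̂(1−p̂)(1/n₁+1/n₂)) = √(0.5312·0.4688·0.00265396) = √(0.000660907) = 0.0257.
z = (0.5450 − 0.5027)/0.0257 = 0.0423/0.0257 = 1.65.
p-value = P(Z < 1.645) ≈ 0.9501, so at α = 0.025 we fail to reject H₀.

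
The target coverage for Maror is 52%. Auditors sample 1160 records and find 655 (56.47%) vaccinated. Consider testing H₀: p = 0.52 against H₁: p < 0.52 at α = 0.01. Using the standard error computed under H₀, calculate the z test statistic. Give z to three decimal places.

p̂ = 655/1160 = 0.56466.
Standard error under H₀: √(0.52×0.48/1160) = 0.01467.
z = (0.56466 − 0.52)/0.01467 = 0.04466/0.01467 = 3.044.
p-value = P(Z < 3.044) ≈ 0.9988, so at α = 0.01 we fail to reject H₀.

z = 3.044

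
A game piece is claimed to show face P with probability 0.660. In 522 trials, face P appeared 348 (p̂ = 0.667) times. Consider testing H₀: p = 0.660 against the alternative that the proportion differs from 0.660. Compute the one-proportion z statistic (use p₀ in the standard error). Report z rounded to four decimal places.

z = 0.3215

p̂ = 348/522 = 0.666667.
Standard error under H₀: √(0.66×0.34/522) = 0.020734.
z = (0.666667 − 0.66)/0.020734 = 0.006667/0.020734 = 0.3215.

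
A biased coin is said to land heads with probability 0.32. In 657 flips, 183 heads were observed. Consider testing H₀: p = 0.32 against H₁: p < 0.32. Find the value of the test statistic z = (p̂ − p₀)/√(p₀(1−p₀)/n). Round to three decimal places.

z = -2.278

p̂ = 183/657 ≈ 0.27854.
Standard error under H₀: √(0.32×0.68/657) = 0.01820.
z = (0.27854 − 0.32)/0.01820 = -0.04146/0.01820 = -2.278.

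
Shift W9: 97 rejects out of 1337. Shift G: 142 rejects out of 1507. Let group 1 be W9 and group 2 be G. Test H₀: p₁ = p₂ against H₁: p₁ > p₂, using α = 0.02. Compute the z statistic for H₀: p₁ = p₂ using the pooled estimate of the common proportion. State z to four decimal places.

p̂₁ = 97/1337 = 0.0725505, p̂₂ = 142/1507 = 0.0942269.
Pooled p̂ = (97+142)/(1337+1507) = 239/2844 = 0.0840366.
SE = √(0.0769744 × 0.00141151) = 0.0104236.
z = (0.0725505 − 0.0942269)/0.0104236 = -0.0216764/0.0104236 = -2.0796.
p-value = P(Z > -2.080) ≈ 0.9812; since p > α = 0.02, fail to reject H₀.

z = -2.0796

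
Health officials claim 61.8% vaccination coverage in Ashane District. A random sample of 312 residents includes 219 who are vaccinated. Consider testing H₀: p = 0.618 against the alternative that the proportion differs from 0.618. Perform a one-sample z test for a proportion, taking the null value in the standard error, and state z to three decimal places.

p̂ = 219/312 = 0.70192.
Under H₀, SE = √(0.618·0.382/312) = √(0.000756654) = 0.02751.
z = (0.70192 − 0.618)/0.02751 = 0.08392/0.02751 = 3.051.

z = 3.051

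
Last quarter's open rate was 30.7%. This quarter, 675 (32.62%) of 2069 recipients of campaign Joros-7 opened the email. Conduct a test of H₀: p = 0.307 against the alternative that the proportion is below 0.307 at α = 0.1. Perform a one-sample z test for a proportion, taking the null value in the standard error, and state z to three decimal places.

p̂ = 675/2069 ≈ 0.326245.
Standard error under H₀: √(0.307×0.693/2069) = 0.010140.
z = (0.326245 − 0.307)/0.010140 = 0.019245/0.010140 = 1.898.
p-value = P(Z < 1.898) ≈ 0.9711; since p > α = 0.1, fail to reject H₀.

z = 1.898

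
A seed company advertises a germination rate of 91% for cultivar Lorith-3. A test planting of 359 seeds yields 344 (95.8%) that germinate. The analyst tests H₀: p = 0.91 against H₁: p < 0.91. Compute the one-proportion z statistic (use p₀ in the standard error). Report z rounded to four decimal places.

p̂ = 344/359 ≈ 0.958217.
SE = √(p₀(1−p₀)/n) = √(0.0819/359) = 0.015104.
z = (0.958217 − 0.91)/0.015104 = 0.048217/0.015104 = 3.1923.
p-value = P(Z < 3.192) ≈ 0.9993.

z = 3.1923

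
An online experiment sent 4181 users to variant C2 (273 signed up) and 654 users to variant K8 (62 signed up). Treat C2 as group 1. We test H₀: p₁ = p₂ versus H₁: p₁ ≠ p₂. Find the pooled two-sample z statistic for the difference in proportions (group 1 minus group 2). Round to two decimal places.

p̂₁ = 273/4181 = 0.0653, p̂₂ = 62/654 = 0.0948.
Pooled p̂ = (273+62)/(4181+654) = 335/4835 = 0.0693.
SE = √(0.0644858 × 0.00176823) = 0.0107.
z = (0.0653 − 0.0948)/0.0107 = -0.0295/0.0107 = -2.76.

z = -2.76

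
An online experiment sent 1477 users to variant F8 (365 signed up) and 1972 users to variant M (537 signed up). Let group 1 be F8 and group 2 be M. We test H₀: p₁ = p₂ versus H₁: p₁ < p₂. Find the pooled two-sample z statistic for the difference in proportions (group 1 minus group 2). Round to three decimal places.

p̂₁ = 365/1477 = 0.24712, p̂₂ = 537/1972 = 0.27231.
Pooled p̂ = (365+537)/(1477+1972) = 902/3449 = 0.26153.
SE = √(p̂(1−p̂)(1/n₁+1/n₂)) = √(0.26153·0.73847·0.00118415) = √(0.000228694) = 0.01512.
z = (0.24712 − 0.27231)/0.01512 = -0.02519/0.01512 = -1.666.

z = -1.666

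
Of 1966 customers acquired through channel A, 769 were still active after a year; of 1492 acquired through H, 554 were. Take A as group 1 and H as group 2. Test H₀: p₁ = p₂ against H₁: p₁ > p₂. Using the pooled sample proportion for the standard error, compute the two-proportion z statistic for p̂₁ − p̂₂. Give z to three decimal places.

p̂₁ = 769/1966 = 0.39115, p̂₂ = 554/1492 = 0.37131.
Pooled p̂ = (769+554)/(1966+1492) = 1323/3458 = 0.38259.
SE = √(0.236215 × 0.00117889) = 0.01669.
z = (0.39115 − 0.37131)/0.01669 = 0.01984/0.01669 = 1.189.
p-value = P(Z > 1.189) ≈ 0.1173.

z = 1.189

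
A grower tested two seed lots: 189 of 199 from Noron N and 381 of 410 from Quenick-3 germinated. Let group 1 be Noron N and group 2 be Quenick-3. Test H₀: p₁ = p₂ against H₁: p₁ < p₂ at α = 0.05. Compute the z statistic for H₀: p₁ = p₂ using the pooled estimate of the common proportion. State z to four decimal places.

z = 0.9683

p̂₁ = 189/199 ≈ 0.949749, p̂₂ = 381/410 ≈ 0.929268.
Pooled p̂ = (189+381)/(199+410) = 570/609 = 0.935961.
SE = √(p̂(1−p̂)(1/n₁+1/n₂)) = √(0.935961·0.064039·0.00746415) = √(0.000447389) = 0.021152.
z = (0.949749 − 0.929268)/0.021152 = 0.020481/0.021152 = 0.9683.
p-value = P(Z < 0.968) ≈ 0.8335; since p > α = 0.05, fail to reject H₀.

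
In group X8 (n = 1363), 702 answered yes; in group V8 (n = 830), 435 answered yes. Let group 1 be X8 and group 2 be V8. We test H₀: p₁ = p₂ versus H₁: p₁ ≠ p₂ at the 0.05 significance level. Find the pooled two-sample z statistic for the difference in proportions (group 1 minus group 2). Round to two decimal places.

p̂₁ = 702/1363 = 0.5150, p̂₂ = 435/830 = 0.5241.
Pooled p̂ = (702+435)/(1363+830) = 1137/2193 = 0.5185.
SE = √(0.249659 × 0.00193849) = 0.0220.
z = (0.5150 − 0.5241)/0.0220 = -0.0091/0.0220 = -0.41.
Two-sided p-value ≈ 2·Φ(−0.412) = 0.6806. With α = 0.05, fail to reject H₀.

z = -0.41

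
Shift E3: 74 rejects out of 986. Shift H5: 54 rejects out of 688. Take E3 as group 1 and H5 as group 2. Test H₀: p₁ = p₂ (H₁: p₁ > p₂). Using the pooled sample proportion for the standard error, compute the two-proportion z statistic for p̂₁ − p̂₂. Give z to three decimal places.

z = -0.260

p̂₁ = 74/986 ≈ 0.075051, p̂₂ = 54/688 ≈ 0.078488.
Pooled p̂ = (74+54)/(986+688) = 128/1674 = 0.076464.
SE = √(0.0706169 × 0.00246769) = 0.013201.
z = (0.075051 − 0.078488)/0.013201 = -0.003437/0.013201 = -0.260.
p-value = P(Z > -0.260) ≈ 0.6027.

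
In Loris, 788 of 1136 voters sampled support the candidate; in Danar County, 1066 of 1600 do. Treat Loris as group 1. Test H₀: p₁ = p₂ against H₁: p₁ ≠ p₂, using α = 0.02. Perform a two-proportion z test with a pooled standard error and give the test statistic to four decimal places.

z = 1.5117

p̂₁ = 788/1136 = 0.6936620, p̂₂ = 1066/1600 = 0.6662500.
Pooled p̂ = (788+1066)/(1136+1600) = 1854/2736 = 0.6776316.
SE = √(0.218447 × 0.00150528) = 0.0181335.
z = (0.6936620 − 0.6662500)/0.0181335 = 0.0274120/0.0181335 = 1.5117.
Two-sided p-value ≈ 2·Φ(−1.512) = 0.1306; since p > α = 0.02, fail to reject H₀.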